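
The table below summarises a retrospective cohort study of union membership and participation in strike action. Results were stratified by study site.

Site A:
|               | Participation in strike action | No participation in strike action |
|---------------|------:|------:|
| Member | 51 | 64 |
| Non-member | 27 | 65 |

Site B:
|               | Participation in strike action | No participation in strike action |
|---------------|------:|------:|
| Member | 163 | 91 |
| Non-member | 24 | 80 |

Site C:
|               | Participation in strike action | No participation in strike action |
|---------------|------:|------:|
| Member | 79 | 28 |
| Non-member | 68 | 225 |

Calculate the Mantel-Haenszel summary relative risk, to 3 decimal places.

2.547

RR_MH = Σ(aᵢ·n₀ᵢ/nᵢ) / Σ(cᵢ·n₁ᵢ/nᵢ), with n₁ᵢ = aᵢ+bᵢ (exposed), n₀ᵢ = cᵢ+dᵢ (unexposed), nᵢ = n₁ᵢ+n₀ᵢ.
Stratum 1 (Site A): n₁ = 115, n₀ = 92, n = 207; a·n₀/n = 51·92/207 = 22.6667; c·n₁/n = 27·115/207 = 15.0000
Stratum 2 (Site B): n₁ = 254, n₀ = 104, n = 358; a·n₀/n = 163·104/358 = 47.3520; c·n₁/n = 24·254/358 = 17.0279
Stratum 3 (Site C): n₁ = 107, n₀ = 293, n = 400; a·n₀/n = 79·293/400 = 57.8675; c·n₁/n = 68·107/400 = 18.1900
RR_MH = (22.6667 + 47.3520 + 57.8675) / (15.0000 + 17.0279 + 18.1900) = 127.8861 / 50.2179 = 2.54662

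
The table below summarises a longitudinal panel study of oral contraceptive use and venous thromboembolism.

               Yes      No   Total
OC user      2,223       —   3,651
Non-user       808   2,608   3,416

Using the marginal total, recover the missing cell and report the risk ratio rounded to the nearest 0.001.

The missing cell is in the exposed row: 3651 − 2223 = 1428.
So a = 2223, b = 1428, c = 808, d = 2608.
RR = [a/(a+b)] / [c/(c+d)] = (2223/3651) / (808/3416) = 0.60887/0.23653 = 2.57415

2.574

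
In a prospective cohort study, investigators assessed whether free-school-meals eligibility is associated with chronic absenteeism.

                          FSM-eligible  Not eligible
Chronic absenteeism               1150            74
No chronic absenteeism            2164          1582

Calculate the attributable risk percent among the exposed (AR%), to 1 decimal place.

Reading the table with exposure as columns: a = 1150 (FSM-eligible, case), b = 2164 (FSM-eligible, non-case), c = 74 (Not eligible, case), d = 1582.
Risk in exposed = 1150/3314 = 0.34701; risk in unexposed = 74/1656 = 0.04469.
RR = 0.34701/0.04469 = 7.76558
AR% = (RR − 1)/RR × 100 = (7.76558 − 1)/7.76558 × 100 = 87.1227%

87.1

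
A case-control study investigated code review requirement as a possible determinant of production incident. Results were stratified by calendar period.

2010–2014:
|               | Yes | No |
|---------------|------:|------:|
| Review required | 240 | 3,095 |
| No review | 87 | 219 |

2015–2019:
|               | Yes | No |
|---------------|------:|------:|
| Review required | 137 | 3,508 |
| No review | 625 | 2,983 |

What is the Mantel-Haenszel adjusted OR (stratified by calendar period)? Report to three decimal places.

0.188

OR_MH = Σ(aᵢdᵢ/nᵢ) / Σ(bᵢcᵢ/nᵢ), where nᵢ is the stratum total.
Stratum 1 (2010–2014): n = 3641; a·d/n = 240·219/3641 = 14.4356; b·c/n = 3095·87/3641 = 73.9536
Stratum 2 (2015–2019): n = 7253; a·d/n = 137·2983/7253 = 56.3451; b·c/n = 3508·625/7253 = 302.2887
OR_MH = (14.4356 + 56.3451) / (73.9536 + 302.2887) = 70.7807 / 376.2423 = 0.18813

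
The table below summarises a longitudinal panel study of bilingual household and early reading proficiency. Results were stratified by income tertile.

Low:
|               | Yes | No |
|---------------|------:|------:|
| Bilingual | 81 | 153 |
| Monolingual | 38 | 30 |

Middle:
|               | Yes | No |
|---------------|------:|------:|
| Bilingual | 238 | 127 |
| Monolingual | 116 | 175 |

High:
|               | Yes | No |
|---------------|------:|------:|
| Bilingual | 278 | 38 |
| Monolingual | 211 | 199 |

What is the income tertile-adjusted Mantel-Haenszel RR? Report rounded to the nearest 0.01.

1.51

RR_MH = Σ(aᵢ·n₀ᵢ/nᵢ) / Σ(cᵢ·n₁ᵢ/nᵢ), with n₁ᵢ = aᵢ+bᵢ (exposed), n₀ᵢ = cᵢ+dᵢ (unexposed), nᵢ = n₁ᵢ+n₀ᵢ.
Stratum 1 (Low): n₁ = 234, n₀ = 68, n = 302; a·n₀/n = 81·68/302 = 18.2384; c·n₁/n = 38·234/302 = 29.4437
Stratum 2 (Middle): n₁ = 365, n₀ = 291, n = 656; a·n₀/n = 238·291/656 = 105.5762; c·n₁/n = 116·365/656 = 64.5427
Stratum 3 (High): n₁ = 316, n₀ = 410, n = 726; a·n₀/n = 278·410/726 = 156.9972; c·n₁/n = 211·316/726 = 91.8402
RR_MH = (18.2384 + 105.5762 + 156.9972) / (29.4437 + 64.5427 + 91.8402) = 280.8119 / 185.8266 = 1.51115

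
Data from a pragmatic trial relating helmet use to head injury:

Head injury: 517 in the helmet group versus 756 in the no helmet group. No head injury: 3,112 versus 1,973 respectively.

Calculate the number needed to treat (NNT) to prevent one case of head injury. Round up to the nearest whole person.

8

Risk in treated group = 517/3629 = 0.14246; risk in control = 756/2729 = 0.27702.
Absolute risk reduction = 0.27702 − 0.14246 = 0.13456
NNT = 1 / ARR = 1 / 0.13456 = 7.432 → round up → 8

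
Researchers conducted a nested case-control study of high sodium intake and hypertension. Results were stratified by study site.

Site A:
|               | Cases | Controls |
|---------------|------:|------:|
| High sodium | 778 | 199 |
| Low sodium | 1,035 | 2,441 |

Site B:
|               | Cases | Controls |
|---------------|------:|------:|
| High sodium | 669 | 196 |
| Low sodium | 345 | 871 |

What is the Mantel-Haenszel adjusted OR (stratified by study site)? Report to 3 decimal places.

8.972

OR_MH = Σ(aᵢdᵢ/nᵢ) / Σ(bᵢcᵢ/nᵢ), where nᵢ is the stratum total.
Stratum 1 (Site A): n = 4453; a·d/n = 778·2441/4453 = 426.4761; b·c/n = 199·1035/4453 = 46.2531
Stratum 2 (Site B): n = 2081; a·d/n = 669·871/2081 = 280.0091; b·c/n = 196·345/2081 = 32.4940
OR_MH = (426.4761 + 280.0091) / (46.2531 + 32.4940) = 706.4852 / 78.7471 = 8.97157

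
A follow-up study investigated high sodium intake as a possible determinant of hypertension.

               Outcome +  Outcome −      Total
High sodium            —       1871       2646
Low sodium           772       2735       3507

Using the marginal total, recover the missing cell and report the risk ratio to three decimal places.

1.331

The missing cell is in the exposed row: 2646 − 1871 = 775.
So a = 775, b = 1871, c = 772, d = 2735.
RR = [a/(a+b)] / [c/(c+d)] = (775/2646) / (772/3507) = 0.29289/0.22013 = 1.33055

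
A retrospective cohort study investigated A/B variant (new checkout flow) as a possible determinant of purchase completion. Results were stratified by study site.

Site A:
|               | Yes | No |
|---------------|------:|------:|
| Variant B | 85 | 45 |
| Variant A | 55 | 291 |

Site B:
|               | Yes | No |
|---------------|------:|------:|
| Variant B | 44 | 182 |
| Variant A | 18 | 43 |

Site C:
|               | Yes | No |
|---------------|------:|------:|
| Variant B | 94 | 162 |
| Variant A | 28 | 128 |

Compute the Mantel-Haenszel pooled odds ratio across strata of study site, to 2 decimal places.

OR_MH = Σ(aᵢdᵢ/nᵢ) / Σ(bᵢcᵢ/nᵢ), where nᵢ is the stratum total.
Stratum 1 (Site A): n = 476; a·d/n = 85·291/476 = 51.9643; b·c/n = 45·55/476 = 5.1996
Stratum 2 (Site B): n = 287; a·d/n = 44·43/287 = 6.5923; b·c/n = 182·18/287 = 11.4146
Stratum 3 (Site C): n = 412; a·d/n = 94·128/412 = 29.2039; b·c/n = 162·28/412 = 11.0097
OR_MH = (51.9643 + 6.5923 + 29.2039) / (5.1996 + 11.4146 + 11.0097) = 87.7605 / 27.6239 = 3.17697

3.18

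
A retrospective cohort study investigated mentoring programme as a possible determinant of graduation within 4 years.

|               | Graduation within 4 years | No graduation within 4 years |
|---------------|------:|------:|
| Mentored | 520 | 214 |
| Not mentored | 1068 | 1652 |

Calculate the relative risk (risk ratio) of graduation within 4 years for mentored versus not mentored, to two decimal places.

Cells: a = 520, b = 214, c = 1068, d = 1652.
Risk in exposed = 520/734 = 0.70845; risk in unexposed = 1068/2720 = 0.39265.
RR = 0.70845 / 0.39265 = 1.80428
The risk among the exposed is 1.80 times that among the unexposed.

1.80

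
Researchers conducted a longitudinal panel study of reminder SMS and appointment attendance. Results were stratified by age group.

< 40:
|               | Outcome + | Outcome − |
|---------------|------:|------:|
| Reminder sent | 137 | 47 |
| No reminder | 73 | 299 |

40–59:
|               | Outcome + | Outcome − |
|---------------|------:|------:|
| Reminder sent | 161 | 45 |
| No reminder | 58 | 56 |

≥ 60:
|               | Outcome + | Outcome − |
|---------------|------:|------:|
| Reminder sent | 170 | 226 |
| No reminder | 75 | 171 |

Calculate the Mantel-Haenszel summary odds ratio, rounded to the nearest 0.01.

3.61

OR_MH = Σ(aᵢdᵢ/nᵢ) / Σ(bᵢcᵢ/nᵢ), where nᵢ is the stratum total.
Stratum 1 (< 40): n = 556; a·d/n = 137·299/556 = 73.6745; b·c/n = 47·73/556 = 6.1709
Stratum 2 (40–59): n = 320; a·d/n = 161·56/320 = 28.1750; b·c/n = 45·58/320 = 8.1562
Stratum 3 (≥ 60): n = 642; a·d/n = 170·171/642 = 45.2804; b·c/n = 226·75/642 = 26.4019
OR_MH = (73.6745 + 28.1750 + 45.2804) / (6.1709 + 8.1562 + 26.4019) = 147.1298 / 40.7290 = 3.61241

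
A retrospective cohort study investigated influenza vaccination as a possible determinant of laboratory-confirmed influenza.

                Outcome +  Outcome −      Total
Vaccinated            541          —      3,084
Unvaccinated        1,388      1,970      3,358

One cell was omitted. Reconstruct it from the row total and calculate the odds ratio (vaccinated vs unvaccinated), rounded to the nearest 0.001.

The missing cell is in the exposed row: 3084 − 541 = 2543.
So a = 541, b = 2543, c = 1388, d = 1970.
OR = (a·d)/(b·c) = (541 × 1970) / (2543 × 1388) = 1065770 / 3529684 = 0.30194

0.302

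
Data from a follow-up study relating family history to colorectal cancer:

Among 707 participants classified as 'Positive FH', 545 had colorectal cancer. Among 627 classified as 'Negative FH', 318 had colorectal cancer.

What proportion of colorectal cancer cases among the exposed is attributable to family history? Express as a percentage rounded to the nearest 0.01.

From the description: a = 545, b = 162, c = 318, d = 309.
Risk in exposed = 545/707 = 0.77086; risk in unexposed = 318/627 = 0.50718.
RR = 0.77086/0.50718 = 1.51991
AR% = (RR − 1)/RR × 100 = (1.51991 − 1)/1.51991 × 100 = 34.2066%

34.21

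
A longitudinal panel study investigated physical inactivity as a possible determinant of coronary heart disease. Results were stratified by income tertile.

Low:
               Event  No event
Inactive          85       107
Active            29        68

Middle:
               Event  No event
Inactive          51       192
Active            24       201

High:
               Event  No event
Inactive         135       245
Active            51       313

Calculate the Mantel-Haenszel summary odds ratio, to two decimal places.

OR_MH = Σ(aᵢdᵢ/nᵢ) / Σ(bᵢcᵢ/nᵢ), where nᵢ is the stratum total.
Stratum 1 (Low): n = 289; a·d/n = 85·68/289 = 20.0000; b·c/n = 107·29/289 = 10.7370
Stratum 2 (Middle): n = 468; a·d/n = 51·201/468 = 21.9038; b·c/n = 192·24/468 = 9.8462
Stratum 3 (High): n = 744; a·d/n = 135·313/744 = 56.7944; b·c/n = 245·51/744 = 16.7944
OR_MH = (20.0000 + 21.9038 + 56.7944) / (10.7370 + 9.8462 + 16.7944) = 98.6982 / 37.3775 = 2.64058

2.64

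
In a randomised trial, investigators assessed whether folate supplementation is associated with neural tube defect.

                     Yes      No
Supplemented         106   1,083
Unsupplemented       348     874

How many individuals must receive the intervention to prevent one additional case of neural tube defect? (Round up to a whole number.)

Risk in treated group = 106/1189 = 0.08915; risk in control = 348/1222 = 0.28478.
Absolute risk reduction = 0.28478 − 0.08915 = 0.19563
NNT = 1 / ARR = 1 / 0.19563 = 5.112 → round up → 6

6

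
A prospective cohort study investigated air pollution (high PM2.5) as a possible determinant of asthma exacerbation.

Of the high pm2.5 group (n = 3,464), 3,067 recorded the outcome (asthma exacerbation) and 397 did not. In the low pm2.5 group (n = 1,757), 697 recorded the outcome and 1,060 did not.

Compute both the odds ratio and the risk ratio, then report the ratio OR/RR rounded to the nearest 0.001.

5.264

From the description: a = 3067, b = 397, c = 697, d = 1060.
OR = (3067·1060)/(397·697) = 3251020/276709 = 11.74888
Risk in exposed = 3067/3464 = 0.88539; risk in unexposed = 697/1757 = 0.39670; RR = 2.23190
OR/RR = 11.74888 / 2.23190 = 5.26407
The outcome is not rare, so the OR lies further from 1 than the RR.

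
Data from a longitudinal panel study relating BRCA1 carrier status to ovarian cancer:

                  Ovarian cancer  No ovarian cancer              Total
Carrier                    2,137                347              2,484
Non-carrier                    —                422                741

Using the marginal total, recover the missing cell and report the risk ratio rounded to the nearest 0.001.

1.998

The missing cell is in the unexposed row: 741 − 422 = 319.
So a = 2137, b = 347, c = 319, d = 422.
RR = [a/(a+b)] / [c/(c+d)] = (2137/2484) / (319/741) = 0.86031/0.43050 = 1.99839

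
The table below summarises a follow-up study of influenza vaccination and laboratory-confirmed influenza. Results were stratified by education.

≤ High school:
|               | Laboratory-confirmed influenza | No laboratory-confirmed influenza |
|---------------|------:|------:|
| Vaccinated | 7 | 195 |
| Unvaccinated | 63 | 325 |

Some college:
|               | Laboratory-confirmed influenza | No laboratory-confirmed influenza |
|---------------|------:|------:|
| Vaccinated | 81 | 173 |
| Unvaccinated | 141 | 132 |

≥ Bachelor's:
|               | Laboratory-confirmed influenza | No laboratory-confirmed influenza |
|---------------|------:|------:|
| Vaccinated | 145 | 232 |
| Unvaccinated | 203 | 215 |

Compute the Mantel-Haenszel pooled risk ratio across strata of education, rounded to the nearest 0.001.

0.661

RR_MH = Σ(aᵢ·n₀ᵢ/nᵢ) / Σ(cᵢ·n₁ᵢ/nᵢ), with n₁ᵢ = aᵢ+bᵢ (exposed), n₀ᵢ = cᵢ+dᵢ (unexposed), nᵢ = n₁ᵢ+n₀ᵢ.
Stratum 1 (≤ High school): n₁ = 202, n₀ = 388, n = 590; a·n₀/n = 7·388/590 = 4.6034; c·n₁/n = 63·202/590 = 21.5695
Stratum 2 (Some college): n₁ = 254, n₀ = 273, n = 527; a·n₀/n = 81·273/527 = 41.9602; c·n₁/n = 141·254/527 = 67.9583
Stratum 3 (≥ Bachelor's): n₁ = 377, n₀ = 418, n = 795; a·n₀/n = 145·418/795 = 76.2390; c·n₁/n = 203·377/795 = 96.2654
RR_MH = (4.6034 + 41.9602 + 76.2390) / (21.5695 + 67.9583 + 96.2654) = 122.8025 / 185.7932 = 0.66096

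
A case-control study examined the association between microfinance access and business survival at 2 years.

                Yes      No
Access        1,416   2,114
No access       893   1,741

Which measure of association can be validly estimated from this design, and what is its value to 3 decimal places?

Cells: a = 1416, b = 2114, c = 893, d = 1741.
This is a case-control study: participants were sampled on outcome status, so risks in the source population cannot be estimated directly — relative risk is not valid here. The odds ratio is the appropriate measure.
OR = (a·d)/(b·c) = (1416 × 1741) / (2114 × 893) = 2465256 / 1887802 = 1.30589

1.306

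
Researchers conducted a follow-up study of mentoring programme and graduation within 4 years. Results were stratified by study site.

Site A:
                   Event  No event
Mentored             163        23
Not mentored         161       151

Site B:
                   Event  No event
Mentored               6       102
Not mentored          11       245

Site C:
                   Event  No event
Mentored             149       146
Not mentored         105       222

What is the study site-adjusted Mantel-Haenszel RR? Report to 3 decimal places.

RR_MH = Σ(aᵢ·n₀ᵢ/nᵢ) / Σ(cᵢ·n₁ᵢ/nᵢ), with n₁ᵢ = aᵢ+bᵢ (exposed), n₀ᵢ = cᵢ+dᵢ (unexposed), nᵢ = n₁ᵢ+n₀ᵢ.
Stratum 1 (Site A): n₁ = 186, n₀ = 312, n = 498; a·n₀/n = 163·312/498 = 102.1205; c·n₁/n = 161·186/498 = 60.1325
Stratum 2 (Site B): n₁ = 108, n₀ = 256, n = 364; a·n₀/n = 6·256/364 = 4.2198; c·n₁/n = 11·108/364 = 3.2637
Stratum 3 (Site C): n₁ = 295, n₀ = 327, n = 622; a·n₀/n = 149·327/622 = 78.3328; c·n₁/n = 105·295/622 = 49.7990
RR_MH = (102.1205 + 4.2198 + 78.3328) / (60.1325 + 3.2637 + 49.7990) = 184.6731 / 113.1953 = 1.63146

1.631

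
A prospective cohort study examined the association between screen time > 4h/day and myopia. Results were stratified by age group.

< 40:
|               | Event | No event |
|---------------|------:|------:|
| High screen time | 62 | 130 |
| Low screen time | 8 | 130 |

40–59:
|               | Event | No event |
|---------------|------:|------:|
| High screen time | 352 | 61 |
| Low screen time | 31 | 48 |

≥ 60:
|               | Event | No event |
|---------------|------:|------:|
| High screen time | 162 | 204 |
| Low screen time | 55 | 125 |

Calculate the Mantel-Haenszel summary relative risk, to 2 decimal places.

RR_MH = Σ(aᵢ·n₀ᵢ/nᵢ) / Σ(cᵢ·n₁ᵢ/nᵢ), with n₁ᵢ = aᵢ+bᵢ (exposed), n₀ᵢ = cᵢ+dᵢ (unexposed), nᵢ = n₁ᵢ+n₀ᵢ.
Stratum 1 (< 40): n₁ = 192, n₀ = 138, n = 330; a·n₀/n = 62·138/330 = 25.9273; c·n₁/n = 8·192/330 = 4.6545
Stratum 2 (40–59): n₁ = 413, n₀ = 79, n = 492; a·n₀/n = 352·79/492 = 56.5203; c·n₁/n = 31·413/492 = 26.0224
Stratum 3 (≥ 60): n₁ = 366, n₀ = 180, n = 546; a·n₀/n = 162·180/546 = 53.4066; c·n₁/n = 55·366/546 = 36.8681
RR_MH = (25.9273 + 56.5203 + 53.4066) / (4.6545 + 26.0224 + 36.8681) = 135.8542 / 67.5450 = 2.01131

2.01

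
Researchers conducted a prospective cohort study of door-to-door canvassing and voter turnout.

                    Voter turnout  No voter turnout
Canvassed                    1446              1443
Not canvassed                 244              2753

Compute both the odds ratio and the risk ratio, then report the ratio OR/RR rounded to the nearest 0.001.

Cells: a = 1446, b = 1443, c = 244, d = 2753.
OR = (1446·2753)/(1443·244) = 3980838/352092 = 11.30624
Risk in exposed = 1446/2889 = 0.50052; risk in unexposed = 244/2997 = 0.08141; RR = 6.14777
OR/RR = 11.30624 / 6.14777 = 1.83908
The outcome is not rare, so the OR lies further from 1 than the RR.

1.839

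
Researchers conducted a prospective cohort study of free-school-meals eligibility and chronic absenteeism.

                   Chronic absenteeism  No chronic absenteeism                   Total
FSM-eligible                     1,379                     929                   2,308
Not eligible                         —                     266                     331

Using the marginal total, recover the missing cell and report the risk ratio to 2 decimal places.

3.04

The missing cell is in the unexposed row: 331 − 266 = 65.
So a = 1379, b = 929, c = 65, d = 266.
RR = [a/(a+b)] / [c/(c+d)] = (1379/2308) / (65/331) = 0.59749/0.19637 = 3.04259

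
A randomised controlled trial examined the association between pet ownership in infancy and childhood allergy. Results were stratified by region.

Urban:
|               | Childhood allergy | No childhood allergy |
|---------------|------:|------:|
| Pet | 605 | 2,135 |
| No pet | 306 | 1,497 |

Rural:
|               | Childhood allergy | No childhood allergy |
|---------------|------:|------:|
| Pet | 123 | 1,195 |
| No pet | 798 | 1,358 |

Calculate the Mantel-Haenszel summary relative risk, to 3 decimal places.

RR_MH = Σ(aᵢ·n₀ᵢ/nᵢ) / Σ(cᵢ·n₁ᵢ/nᵢ), with n₁ᵢ = aᵢ+bᵢ (exposed), n₀ᵢ = cᵢ+dᵢ (unexposed), nᵢ = n₁ᵢ+n₀ᵢ.
Stratum 1 (Urban): n₁ = 2740, n₀ = 1803, n = 4543; a·n₀/n = 605·1803/4543 = 240.1090; c·n₁/n = 306·2740/4543 = 184.5565
Stratum 2 (Rural): n₁ = 1318, n₀ = 2156, n = 3474; a·n₀/n = 123·2156/3474 = 76.3351; c·n₁/n = 798·1318/3474 = 302.7530
RR_MH = (240.1090 + 76.3351) / (184.5565 + 302.7530) = 316.4440 / 487.3095 = 0.64937

0.649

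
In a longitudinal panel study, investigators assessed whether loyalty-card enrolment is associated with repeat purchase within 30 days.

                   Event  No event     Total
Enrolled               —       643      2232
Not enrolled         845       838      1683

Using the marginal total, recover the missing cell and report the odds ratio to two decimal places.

The missing cell is in the exposed row: 2232 − 643 = 1589.
So a = 1589, b = 643, c = 845, d = 838.
OR = (a·d)/(b·c) = (1589 × 838) / (643 × 845) = 1331582 / 543335 = 2.45076

2.45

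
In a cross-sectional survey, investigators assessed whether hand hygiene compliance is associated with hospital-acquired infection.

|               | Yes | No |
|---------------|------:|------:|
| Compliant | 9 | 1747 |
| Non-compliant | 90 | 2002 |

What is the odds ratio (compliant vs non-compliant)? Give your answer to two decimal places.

Cells: a = 9, b = 1747, c = 90, d = 2002.
OR = (a·d)/(b·c) = (9 × 2002) / (1747 × 90) = 18018 / 157230 = 0.11460
Exposure is associated with lower odds of hospital-acquired infection (OR = 0.11 < 1).

0.11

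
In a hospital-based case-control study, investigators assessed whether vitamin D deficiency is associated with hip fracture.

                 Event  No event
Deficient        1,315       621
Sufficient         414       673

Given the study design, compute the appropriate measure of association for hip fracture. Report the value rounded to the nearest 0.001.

3.442

Cells: a = 1315, b = 621, c = 414, d = 673.
This is a hospital-based case-control study: participants were sampled on outcome status, so risks in the source population cannot be estimated directly — relative risk is not valid here. The odds ratio is the appropriate measure.
OR = (a·d)/(b·c) = (1315 × 673) / (621 × 414) = 884995 / 257094 = 3.44230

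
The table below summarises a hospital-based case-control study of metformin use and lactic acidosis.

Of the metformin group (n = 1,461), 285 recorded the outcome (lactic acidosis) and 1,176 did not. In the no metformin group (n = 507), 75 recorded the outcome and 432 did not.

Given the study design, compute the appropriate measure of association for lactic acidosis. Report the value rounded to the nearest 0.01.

From the description: a = 285, b = 1176, c = 75, d = 432.
This is a hospital-based case-control study: participants were sampled on outcome status, so risks in the source population cannot be estimated directly — relative risk is not valid here. The odds ratio is the appropriate measure.
OR = (a·d)/(b·c) = (285 × 432) / (1176 × 75) = 123120 / 88200 = 1.39592

1.40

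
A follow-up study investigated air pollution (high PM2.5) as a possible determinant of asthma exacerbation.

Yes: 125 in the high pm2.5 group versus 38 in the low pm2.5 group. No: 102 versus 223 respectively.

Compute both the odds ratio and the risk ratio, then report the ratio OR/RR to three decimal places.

1.901

From the description: a = 125, b = 102, c = 38, d = 223.
OR = (125·223)/(102·38) = 27875/3876 = 7.19169
Risk in exposed = 125/227 = 0.55066; risk in unexposed = 38/261 = 0.14559; RR = 3.78217
OR/RR = 7.19169 / 3.78217 = 1.90147
The outcome is not rare, so the OR lies further from 1 than the RR.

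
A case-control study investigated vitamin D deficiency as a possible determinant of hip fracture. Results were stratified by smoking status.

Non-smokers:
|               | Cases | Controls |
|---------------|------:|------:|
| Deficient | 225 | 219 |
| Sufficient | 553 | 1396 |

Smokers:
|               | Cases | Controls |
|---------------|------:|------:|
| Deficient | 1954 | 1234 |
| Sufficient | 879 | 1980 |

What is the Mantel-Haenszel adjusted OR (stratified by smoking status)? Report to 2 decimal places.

OR_MH = Σ(aᵢdᵢ/nᵢ) / Σ(bᵢcᵢ/nᵢ), where nᵢ is the stratum total.
Stratum 1 (Non-smokers): n = 2393; a·d/n = 225·1396/2393 = 131.2578; b·c/n = 219·553/2393 = 50.6089
Stratum 2 (Smokers): n = 6047; a·d/n = 1954·1980/6047 = 639.8082; b·c/n = 1234·879/6047 = 179.3759
OR_MH = (131.2578 + 639.8082) / (50.6089 + 179.3759) = 771.0660 / 229.9847 = 3.35268

3.35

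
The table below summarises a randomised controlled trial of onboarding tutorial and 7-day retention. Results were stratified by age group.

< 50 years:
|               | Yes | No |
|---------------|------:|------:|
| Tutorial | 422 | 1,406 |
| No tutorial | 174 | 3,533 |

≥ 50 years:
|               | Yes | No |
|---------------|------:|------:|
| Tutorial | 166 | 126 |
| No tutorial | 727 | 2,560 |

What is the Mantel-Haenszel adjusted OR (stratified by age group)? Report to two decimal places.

5.56

OR_MH = Σ(aᵢdᵢ/nᵢ) / Σ(bᵢcᵢ/nᵢ), where nᵢ is the stratum total.
Stratum 1 (< 50 years): n = 5535; a·d/n = 422·3533/5535 = 269.3633; b·c/n = 1406·174/5535 = 44.1995
Stratum 2 (≥ 50 years): n = 3579; a·d/n = 166·2560/3579 = 118.7371; b·c/n = 126·727/3579 = 25.5943
OR_MH = (269.3633 + 118.7371) / (44.1995 + 25.5943) = 388.1004 / 69.7938 = 5.56067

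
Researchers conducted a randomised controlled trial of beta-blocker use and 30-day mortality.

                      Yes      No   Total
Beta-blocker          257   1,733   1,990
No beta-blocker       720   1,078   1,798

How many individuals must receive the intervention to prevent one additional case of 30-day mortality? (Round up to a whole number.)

4

Risk in treated group = 257/1990 = 0.12915; risk in control = 720/1798 = 0.40044.
Absolute risk reduction = 0.40044 − 0.12915 = 0.27130
NNT = 1 / ARR = 1 / 0.27130 = 3.686 → round up → 4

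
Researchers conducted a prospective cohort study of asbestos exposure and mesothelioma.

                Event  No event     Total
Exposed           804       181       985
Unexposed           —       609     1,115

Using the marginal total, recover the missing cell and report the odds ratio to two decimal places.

5.35

The missing cell is in the unexposed row: 1115 − 609 = 506.
So a = 804, b = 181, c = 506, d = 609.
OR = (a·d)/(b·c) = (804 × 609) / (181 × 506) = 489636 / 91586 = 5.34619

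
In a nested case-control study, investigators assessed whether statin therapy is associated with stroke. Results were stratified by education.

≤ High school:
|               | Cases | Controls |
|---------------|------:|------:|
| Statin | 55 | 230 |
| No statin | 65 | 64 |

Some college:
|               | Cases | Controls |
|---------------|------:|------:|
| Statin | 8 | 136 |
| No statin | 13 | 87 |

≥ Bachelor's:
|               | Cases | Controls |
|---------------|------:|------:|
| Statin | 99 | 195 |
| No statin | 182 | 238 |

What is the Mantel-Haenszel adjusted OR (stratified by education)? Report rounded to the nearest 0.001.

OR_MH = Σ(aᵢdᵢ/nᵢ) / Σ(bᵢcᵢ/nᵢ), where nᵢ is the stratum total.
Stratum 1 (≤ High school): n = 414; a·d/n = 55·64/414 = 8.5024; b·c/n = 230·65/414 = 36.1111
Stratum 2 (Some college): n = 244; a·d/n = 8·87/244 = 2.8525; b·c/n = 136·13/244 = 7.2459
Stratum 3 (≥ Bachelor's): n = 714; a·d/n = 99·238/714 = 33.0000; b·c/n = 195·182/714 = 49.7059
OR_MH = (8.5024 + 2.8525 + 33.0000) / (36.1111 + 7.2459 + 49.7059) = 44.3549 / 93.0629 = 0.47661

0.477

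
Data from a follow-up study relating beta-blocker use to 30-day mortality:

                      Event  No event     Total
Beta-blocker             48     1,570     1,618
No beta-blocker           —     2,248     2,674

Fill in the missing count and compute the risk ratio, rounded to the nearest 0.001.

0.186

The missing cell is in the unexposed row: 2674 − 2248 = 426.
So a = 48, b = 1570, c = 426, d = 2248.
RR = [a/(a+b)] / [c/(c+d)] = (48/1618) / (426/2674) = 0.02967/0.15931 = 0.18621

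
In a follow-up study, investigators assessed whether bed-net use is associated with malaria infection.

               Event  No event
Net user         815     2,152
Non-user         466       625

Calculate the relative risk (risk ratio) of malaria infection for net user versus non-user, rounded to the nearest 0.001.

Cells: a = 815, b = 2152, c = 466, d = 625.
Risk in exposed = 815/2967 = 0.27469; risk in unexposed = 466/1091 = 0.42713.
RR = 0.27469 / 0.42713 = 0.64310
The risk is 36% lower among the exposed than among the unexposed.

0.643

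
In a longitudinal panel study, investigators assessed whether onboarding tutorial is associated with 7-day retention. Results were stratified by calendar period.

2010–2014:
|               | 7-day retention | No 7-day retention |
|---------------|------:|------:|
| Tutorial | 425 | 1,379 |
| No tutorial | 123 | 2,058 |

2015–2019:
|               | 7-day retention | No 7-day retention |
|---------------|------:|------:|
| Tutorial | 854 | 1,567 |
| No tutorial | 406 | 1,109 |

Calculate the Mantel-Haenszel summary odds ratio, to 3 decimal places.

2.253

OR_MH = Σ(aᵢdᵢ/nᵢ) / Σ(bᵢcᵢ/nᵢ), where nᵢ is the stratum total.
Stratum 1 (2010–2014): n = 3985; a·d/n = 425·2058/3985 = 219.4856; b·c/n = 1379·123/3985 = 42.5639
Stratum 2 (2015–2019): n = 3936; a·d/n = 854·1109/3936 = 240.6214; b·c/n = 1567·406/3936 = 161.6367
OR_MH = (219.4856 + 240.6214) / (42.5639 + 161.6367) = 460.1070 / 204.2006 = 2.25321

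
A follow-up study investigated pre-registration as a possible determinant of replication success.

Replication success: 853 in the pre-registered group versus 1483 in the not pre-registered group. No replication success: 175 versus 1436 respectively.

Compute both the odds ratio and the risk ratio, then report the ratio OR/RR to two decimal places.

2.89

From the description: a = 853, b = 175, c = 1483, d = 1436.
OR = (853·1436)/(175·1483) = 1224908/259525 = 4.71981
Risk in exposed = 853/1028 = 0.82977; risk in unexposed = 1483/2919 = 0.50805; RR = 1.63324
OR/RR = 4.71981 / 1.63324 = 2.88985
The outcome is not rare, so the OR lies further from 1 than the RR.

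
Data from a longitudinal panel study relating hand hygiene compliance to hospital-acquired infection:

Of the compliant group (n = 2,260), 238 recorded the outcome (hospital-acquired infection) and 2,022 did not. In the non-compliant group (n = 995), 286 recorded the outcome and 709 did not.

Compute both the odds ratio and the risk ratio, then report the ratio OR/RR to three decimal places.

0.796

From the description: a = 238, b = 2022, c = 286, d = 709.
OR = (238·709)/(2022·286) = 168742/578292 = 0.29179
Risk in exposed = 238/2260 = 0.10531; risk in unexposed = 286/995 = 0.28744; RR = 0.36637
OR/RR = 0.29179 / 0.36637 = 0.79644
The outcome is not rare, so the OR lies further from 1 than the RR.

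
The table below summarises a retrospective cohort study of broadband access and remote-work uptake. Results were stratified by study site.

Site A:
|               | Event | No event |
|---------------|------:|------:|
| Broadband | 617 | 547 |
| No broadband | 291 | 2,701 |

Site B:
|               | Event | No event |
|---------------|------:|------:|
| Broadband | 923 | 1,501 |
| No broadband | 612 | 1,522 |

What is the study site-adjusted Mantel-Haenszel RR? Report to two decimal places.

2.15

RR_MH = Σ(aᵢ·n₀ᵢ/nᵢ) / Σ(cᵢ·n₁ᵢ/nᵢ), with n₁ᵢ = aᵢ+bᵢ (exposed), n₀ᵢ = cᵢ+dᵢ (unexposed), nᵢ = n₁ᵢ+n₀ᵢ.
Stratum 1 (Site A): n₁ = 1164, n₀ = 2992, n = 4156; a·n₀/n = 617·2992/4156 = 444.1925; c·n₁/n = 291·1164/4156 = 81.5024
Stratum 2 (Site B): n₁ = 2424, n₀ = 2134, n = 4558; a·n₀/n = 923·2134/4558 = 432.1373; c·n₁/n = 612·2424/4558 = 325.4691
RR_MH = (444.1925 + 432.1373) / (81.5024 + 325.4691) = 876.3298 / 406.9715 = 2.15330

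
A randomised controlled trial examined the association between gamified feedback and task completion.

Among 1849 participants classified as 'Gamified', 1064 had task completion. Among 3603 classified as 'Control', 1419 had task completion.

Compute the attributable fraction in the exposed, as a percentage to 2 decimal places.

From the description: a = 1064, b = 785, c = 1419, d = 2184.
Risk in exposed = 1064/1849 = 0.57545; risk in unexposed = 1419/3603 = 0.39384.
RR = 0.57545/0.39384 = 1.46112
AR% = (RR − 1)/RR × 100 = (1.46112 − 1)/1.46112 × 100 = 31.5595%

31.56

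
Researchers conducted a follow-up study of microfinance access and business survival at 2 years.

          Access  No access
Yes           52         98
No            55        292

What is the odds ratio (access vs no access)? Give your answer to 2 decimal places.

2.82

Reading the table with exposure as columns: a = 52 (Access, case), b = 55 (Access, non-case), c = 98 (No access, case), d = 292.
OR = (a·d)/(b·c) = (52 × 292) / (55 × 98) = 15184 / 5390 = 2.81707
The odds of business survival at 2 years are about 2.82 times as high in the access group.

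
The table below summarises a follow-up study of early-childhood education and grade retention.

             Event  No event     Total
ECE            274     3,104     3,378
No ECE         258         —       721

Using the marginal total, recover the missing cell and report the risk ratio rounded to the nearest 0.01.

0.23

The missing cell is in the unexposed row: 721 − 258 = 463.
So a = 274, b = 3104, c = 258, d = 463.
RR = [a/(a+b)] / [c/(c+d)] = (274/3378) / (258/721) = 0.08111/0.35784 = 0.22668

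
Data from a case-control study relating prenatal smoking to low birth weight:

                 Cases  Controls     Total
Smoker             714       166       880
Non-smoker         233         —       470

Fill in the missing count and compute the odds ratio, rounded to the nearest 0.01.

4.38

The missing cell is in the unexposed row: 470 − 233 = 237.
So a = 714, b = 166, c = 233, d = 237.
OR = (a·d)/(b·c) = (714 × 237) / (166 × 233) = 169218 / 38678 = 4.37505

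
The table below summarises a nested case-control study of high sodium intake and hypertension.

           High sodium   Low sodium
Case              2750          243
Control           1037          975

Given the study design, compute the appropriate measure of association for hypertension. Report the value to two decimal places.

10.64

Reading the table with exposure as columns: a = 2750 (High sodium, case), b = 1037 (High sodium, non-case), c = 243 (Low sodium, case), d = 975.
This is a nested case-control study: participants were sampled on outcome status, so risks in the source population cannot be estimated directly — relative risk is not valid here. The odds ratio is the appropriate measure.
OR = (a·d)/(b·c) = (2750 × 975) / (1037 × 243) = 2681250 / 251991 = 10.64026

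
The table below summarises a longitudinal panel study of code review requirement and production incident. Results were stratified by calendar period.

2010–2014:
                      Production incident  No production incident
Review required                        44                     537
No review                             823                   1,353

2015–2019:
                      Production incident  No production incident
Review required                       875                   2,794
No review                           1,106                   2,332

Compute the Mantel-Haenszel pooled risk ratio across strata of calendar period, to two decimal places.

RR_MH = Σ(aᵢ·n₀ᵢ/nᵢ) / Σ(cᵢ·n₁ᵢ/nᵢ), with n₁ᵢ = aᵢ+bᵢ (exposed), n₀ᵢ = cᵢ+dᵢ (unexposed), nᵢ = n₁ᵢ+n₀ᵢ.
Stratum 1 (2010–2014): n₁ = 581, n₀ = 2176, n = 2757; a·n₀/n = 44·2176/2757 = 34.7276; c·n₁/n = 823·581/2757 = 173.4360
Stratum 2 (2015–2019): n₁ = 3669, n₀ = 3438, n = 7107; a·n₀/n = 875·3438/7107 = 423.2799; c·n₁/n = 1106·3669/7107 = 570.9743
RR_MH = (34.7276 + 423.2799) / (173.4360 + 570.9743) = 458.0075 / 744.4102 = 0.61526

0.62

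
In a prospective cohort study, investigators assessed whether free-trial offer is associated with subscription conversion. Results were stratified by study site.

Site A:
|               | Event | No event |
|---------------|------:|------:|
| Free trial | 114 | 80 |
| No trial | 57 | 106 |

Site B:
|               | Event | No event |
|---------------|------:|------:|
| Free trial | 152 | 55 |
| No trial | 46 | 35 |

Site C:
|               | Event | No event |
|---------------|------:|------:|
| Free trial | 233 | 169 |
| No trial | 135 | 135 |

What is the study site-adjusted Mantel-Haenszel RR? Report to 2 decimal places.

RR_MH = Σ(aᵢ·n₀ᵢ/nᵢ) / Σ(cᵢ·n₁ᵢ/nᵢ), with n₁ᵢ = aᵢ+bᵢ (exposed), n₀ᵢ = cᵢ+dᵢ (unexposed), nᵢ = n₁ᵢ+n₀ᵢ.
Stratum 1 (Site A): n₁ = 194, n₀ = 163, n = 357; a·n₀/n = 114·163/357 = 52.0504; c·n₁/n = 57·194/357 = 30.9748
Stratum 2 (Site B): n₁ = 207, n₀ = 81, n = 288; a·n₀/n = 152·81/288 = 42.7500; c·n₁/n = 46·207/288 = 33.0625
Stratum 3 (Site C): n₁ = 402, n₀ = 270, n = 672; a·n₀/n = 233·270/672 = 93.6161; c·n₁/n = 135·402/672 = 80.7589
RR_MH = (52.0504 + 42.7500 + 93.6161) / (30.9748 + 33.0625 + 80.7589) = 188.4165 / 144.7962 = 1.30125

1.30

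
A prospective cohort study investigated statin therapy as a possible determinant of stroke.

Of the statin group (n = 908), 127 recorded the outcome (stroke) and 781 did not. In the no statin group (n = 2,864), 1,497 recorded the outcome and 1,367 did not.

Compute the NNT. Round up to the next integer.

Risk in treated group = 127/908 = 0.13987; risk in control = 1497/2864 = 0.52270.
Absolute risk reduction = 0.52270 − 0.13987 = 0.38283
NNT = 1 / ARR = 1 / 0.38283 = 2.612 → round up → 3

3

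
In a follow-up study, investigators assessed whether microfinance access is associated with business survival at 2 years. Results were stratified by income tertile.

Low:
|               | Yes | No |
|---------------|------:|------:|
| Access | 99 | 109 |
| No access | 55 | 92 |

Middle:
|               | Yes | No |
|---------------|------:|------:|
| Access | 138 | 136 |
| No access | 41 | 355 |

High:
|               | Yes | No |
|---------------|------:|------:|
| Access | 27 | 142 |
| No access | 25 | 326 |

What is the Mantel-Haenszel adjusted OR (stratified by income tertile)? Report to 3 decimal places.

3.612

OR_MH = Σ(aᵢdᵢ/nᵢ) / Σ(bᵢcᵢ/nᵢ), where nᵢ is the stratum total.
Stratum 1 (Low): n = 355; a·d/n = 99·92/355 = 25.6563; b·c/n = 109·55/355 = 16.8873
Stratum 2 (Middle): n = 670; a·d/n = 138·355/670 = 73.1194; b·c/n = 136·41/670 = 8.3224
Stratum 3 (High): n = 520; a·d/n = 27·326/520 = 16.9269; b·c/n = 142·25/520 = 6.8269
OR_MH = (25.6563 + 73.1194 + 16.9269) / (16.8873 + 8.3224 + 6.8269) = 115.7027 / 32.0366 = 3.61157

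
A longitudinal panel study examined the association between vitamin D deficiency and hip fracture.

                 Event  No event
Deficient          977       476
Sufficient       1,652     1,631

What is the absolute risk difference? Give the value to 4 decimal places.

Cells: a = 977, b = 476, c = 1652, d = 1631.
Risk in exposed = 977/1453 = 0.672402; risk in unexposed = 1652/3283 = 0.503198.
Risk difference = 0.672402 − 0.503198 = 0.169204

0.1692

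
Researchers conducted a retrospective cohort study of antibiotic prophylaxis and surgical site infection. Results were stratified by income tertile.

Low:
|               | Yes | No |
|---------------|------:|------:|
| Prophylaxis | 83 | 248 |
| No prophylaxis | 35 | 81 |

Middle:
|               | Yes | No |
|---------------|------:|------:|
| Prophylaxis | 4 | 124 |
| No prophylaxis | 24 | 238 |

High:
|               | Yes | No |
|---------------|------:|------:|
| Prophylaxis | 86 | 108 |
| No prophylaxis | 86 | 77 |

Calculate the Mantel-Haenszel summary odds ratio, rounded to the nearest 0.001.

OR_MH = Σ(aᵢdᵢ/nᵢ) / Σ(bᵢcᵢ/nᵢ), where nᵢ is the stratum total.
Stratum 1 (Low): n = 447; a·d/n = 83·81/447 = 15.0403; b·c/n = 248·35/447 = 19.4183
Stratum 2 (Middle): n = 390; a·d/n = 4·238/390 = 2.4410; b·c/n = 124·24/390 = 7.6308
Stratum 3 (High): n = 357; a·d/n = 86·77/357 = 18.5490; b·c/n = 108·86/357 = 26.0168
OR_MH = (15.0403 + 2.4410 + 18.5490) / (19.4183 + 7.6308 + 26.0168) = 36.0303 / 53.0659 = 0.67897

0.679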